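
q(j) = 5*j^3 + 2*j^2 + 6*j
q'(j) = 15*j^2 + 4*j + 6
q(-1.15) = -11.86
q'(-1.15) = 21.24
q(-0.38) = -2.27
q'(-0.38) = 6.65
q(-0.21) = -1.22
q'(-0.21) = 5.82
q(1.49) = 29.92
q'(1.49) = 45.26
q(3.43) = 245.88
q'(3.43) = 196.19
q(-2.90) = -122.52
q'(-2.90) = 120.55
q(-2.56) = -86.14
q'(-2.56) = 94.06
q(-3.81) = -270.36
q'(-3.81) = 208.50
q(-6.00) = -1044.00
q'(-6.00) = 522.00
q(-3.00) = -135.00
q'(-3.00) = 129.00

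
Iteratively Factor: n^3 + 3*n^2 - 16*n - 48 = (n + 3)*(n^2 - 16) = (n + 3)*(n + 4)*(n - 4)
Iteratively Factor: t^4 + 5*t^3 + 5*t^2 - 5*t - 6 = (t + 2)*(t^3 + 3*t^2 - t - 3) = (t + 1)*(t + 2)*(t^2 + 2*t - 3) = (t - 1)*(t + 1)*(t + 2)*(t + 3)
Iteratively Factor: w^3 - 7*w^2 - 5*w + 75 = (w - 5)*(w^2 - 2*w - 15) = (w - 5)^2*(w + 3)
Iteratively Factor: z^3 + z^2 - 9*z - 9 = (z + 1)*(z^2 - 9) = (z - 3)*(z + 1)*(z + 3)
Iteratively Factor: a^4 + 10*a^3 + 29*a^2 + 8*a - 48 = (a - 1)*(a^3 + 11*a^2 + 40*a + 48) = (a - 1)*(a + 4)*(a^2 + 7*a + 12) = (a - 1)*(a + 4)^2*(a + 3)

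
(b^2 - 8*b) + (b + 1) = b^2 - 7*b + 1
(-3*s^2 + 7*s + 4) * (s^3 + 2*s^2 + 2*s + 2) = -3*s^5 + s^4 + 12*s^3 + 16*s^2 + 22*s + 8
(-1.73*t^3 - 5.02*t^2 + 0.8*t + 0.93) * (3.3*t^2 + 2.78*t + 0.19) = -5.709*t^5 - 21.3754*t^4 - 11.6443*t^3 + 4.3392*t^2 + 2.7374*t + 0.1767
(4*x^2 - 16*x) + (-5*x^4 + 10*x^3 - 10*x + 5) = -5*x^4 + 10*x^3 + 4*x^2 - 26*x + 5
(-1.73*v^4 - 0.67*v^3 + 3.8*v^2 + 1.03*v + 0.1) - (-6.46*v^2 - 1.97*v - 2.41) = -1.73*v^4 - 0.67*v^3 + 10.26*v^2 + 3.0*v + 2.51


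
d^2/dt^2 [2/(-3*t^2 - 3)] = 4*(1 - 3*t^2)/(3*(t^2 + 1)^3)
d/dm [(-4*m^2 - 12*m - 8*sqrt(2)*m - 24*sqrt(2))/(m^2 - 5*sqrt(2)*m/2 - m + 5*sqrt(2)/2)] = 4*(8*m^2 + 9*sqrt(2)*m^2 + 14*sqrt(2)*m - 80 - 27*sqrt(2))/(2*m^4 - 10*sqrt(2)*m^3 - 4*m^3 + 27*m^2 + 20*sqrt(2)*m^2 - 50*m - 10*sqrt(2)*m + 25)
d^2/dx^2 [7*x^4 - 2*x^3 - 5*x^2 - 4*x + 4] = 84*x^2 - 12*x - 10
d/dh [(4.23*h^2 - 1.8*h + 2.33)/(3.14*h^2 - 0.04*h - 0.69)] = (5.4828*h^2 - 20.4698*h + 1.3352)/(9.8596*h^4 - 0.2512*h^3 - 4.3316*h^2 + 0.0552*h + 0.4761)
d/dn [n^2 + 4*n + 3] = 2*n + 4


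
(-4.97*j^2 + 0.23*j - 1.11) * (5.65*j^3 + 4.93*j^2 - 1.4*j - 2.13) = -28.0805*j^5 - 23.2026*j^4 + 1.8204*j^3 + 4.7918*j^2 + 1.0641*j + 2.3643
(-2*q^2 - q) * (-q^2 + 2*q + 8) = 2*q^4 - 3*q^3 - 18*q^2 - 8*q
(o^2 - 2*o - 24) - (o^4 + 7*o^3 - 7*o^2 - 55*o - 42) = -o^4 - 7*o^3 + 8*o^2 + 53*o + 18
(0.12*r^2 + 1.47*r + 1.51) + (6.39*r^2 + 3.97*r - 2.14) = 6.51*r^2 + 5.44*r - 0.63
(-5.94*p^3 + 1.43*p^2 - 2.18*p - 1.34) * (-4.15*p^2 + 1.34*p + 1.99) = 24.651*p^5 - 13.8941*p^4 - 0.8574*p^3 + 5.4855*p^2 - 6.1338*p - 2.6666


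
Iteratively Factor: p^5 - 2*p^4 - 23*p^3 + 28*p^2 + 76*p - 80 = (p - 2)*(p^4 - 23*p^2 - 18*p + 40) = (p - 2)*(p + 2)*(p^3 - 2*p^2 - 19*p + 20) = (p - 2)*(p + 2)*(p + 4)*(p^2 - 6*p + 5) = (p - 5)*(p - 2)*(p + 2)*(p + 4)*(p - 1)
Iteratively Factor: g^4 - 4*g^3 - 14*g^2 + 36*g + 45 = (g + 1)*(g^3 - 5*g^2 - 9*g + 45) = (g - 3)*(g + 1)*(g^2 - 2*g - 15) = (g - 5)*(g - 3)*(g + 1)*(g + 3)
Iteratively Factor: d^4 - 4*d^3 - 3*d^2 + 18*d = (d + 2)*(d^3 - 6*d^2 + 9*d) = (d - 3)*(d + 2)*(d^2 - 3*d) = (d - 3)^2*(d + 2)*(d)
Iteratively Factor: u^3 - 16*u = (u)*(u^2 - 16) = u*(u + 4)*(u - 4)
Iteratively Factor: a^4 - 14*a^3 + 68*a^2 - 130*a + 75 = (a - 5)*(a^3 - 9*a^2 + 23*a - 15) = (a - 5)*(a - 3)*(a^2 - 6*a + 5) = (a - 5)^2*(a - 3)*(a - 1)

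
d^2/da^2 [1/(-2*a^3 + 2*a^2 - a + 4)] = 2*(2*(3*a - 1)*(2*a^3 - 2*a^2 + a - 4) - (6*a^2 - 4*a + 1)^2)/(2*a^3 - 2*a^2 + a - 4)^3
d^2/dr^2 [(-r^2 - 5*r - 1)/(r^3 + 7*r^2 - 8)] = 2*(-r^6 - 15*r^5 - 111*r^4 - 357*r^3 - 555*r^2 - 864*r - 120)/(r^9 + 21*r^8 + 147*r^7 + 319*r^6 - 336*r^5 - 1176*r^4 + 192*r^3 + 1344*r^2 - 512)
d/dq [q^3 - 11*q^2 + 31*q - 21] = 3*q^2 - 22*q + 31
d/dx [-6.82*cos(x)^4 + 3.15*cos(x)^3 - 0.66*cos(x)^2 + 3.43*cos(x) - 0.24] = (27.28*cos(x)^3 - 9.45*cos(x)^2 + 1.32*cos(x) - 3.43)*sin(x)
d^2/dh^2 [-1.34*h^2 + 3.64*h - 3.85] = -2.68000000000000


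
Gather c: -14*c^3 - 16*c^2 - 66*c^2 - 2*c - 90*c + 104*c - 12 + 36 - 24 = -14*c^3 - 82*c^2 + 12*c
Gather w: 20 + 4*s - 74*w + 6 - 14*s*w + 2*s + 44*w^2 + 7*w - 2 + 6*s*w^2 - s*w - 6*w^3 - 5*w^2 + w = 6*s - 6*w^3 + w^2*(6*s + 39) + w*(-15*s - 66) + 24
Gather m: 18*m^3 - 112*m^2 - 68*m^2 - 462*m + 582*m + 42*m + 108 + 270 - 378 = 18*m^3 - 180*m^2 + 162*m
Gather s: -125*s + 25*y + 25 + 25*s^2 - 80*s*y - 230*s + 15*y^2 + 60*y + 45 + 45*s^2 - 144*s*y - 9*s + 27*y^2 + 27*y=70*s^2 + s*(-224*y - 364) + 42*y^2 + 112*y + 70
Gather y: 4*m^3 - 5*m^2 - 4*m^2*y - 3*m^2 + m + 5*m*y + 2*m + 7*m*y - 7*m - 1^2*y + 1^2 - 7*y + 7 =4*m^3 - 8*m^2 - 4*m + y*(-4*m^2 + 12*m - 8) + 8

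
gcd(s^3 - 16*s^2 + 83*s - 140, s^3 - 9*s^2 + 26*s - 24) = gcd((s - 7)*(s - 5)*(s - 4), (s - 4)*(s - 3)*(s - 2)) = s - 4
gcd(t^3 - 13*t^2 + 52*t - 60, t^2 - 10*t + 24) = t - 6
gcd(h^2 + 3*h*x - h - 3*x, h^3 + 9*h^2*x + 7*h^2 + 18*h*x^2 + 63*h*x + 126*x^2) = h + 3*x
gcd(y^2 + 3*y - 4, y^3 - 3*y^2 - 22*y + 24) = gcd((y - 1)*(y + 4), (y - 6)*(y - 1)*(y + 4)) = y^2 + 3*y - 4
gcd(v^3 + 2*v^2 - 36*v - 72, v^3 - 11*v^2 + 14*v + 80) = v + 2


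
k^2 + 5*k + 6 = (k + 2)*(k + 3)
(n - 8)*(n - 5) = n^2 - 13*n + 40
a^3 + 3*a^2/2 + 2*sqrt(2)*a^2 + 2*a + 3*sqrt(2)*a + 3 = (a + 3/2)*(a + sqrt(2))^2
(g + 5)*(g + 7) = g^2 + 12*g + 35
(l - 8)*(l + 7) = l^2 - l - 56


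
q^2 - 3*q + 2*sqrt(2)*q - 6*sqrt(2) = (q - 3)*(q + 2*sqrt(2))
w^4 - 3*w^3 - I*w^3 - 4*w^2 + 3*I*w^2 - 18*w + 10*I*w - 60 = (w - 5)*(w + 2)*(w - 3*I)*(w + 2*I)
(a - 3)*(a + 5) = a^2 + 2*a - 15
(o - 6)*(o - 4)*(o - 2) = o^3 - 12*o^2 + 44*o - 48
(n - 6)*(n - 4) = n^2 - 10*n + 24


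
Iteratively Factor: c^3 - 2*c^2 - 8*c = (c + 2)*(c^2 - 4*c) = (c - 4)*(c + 2)*(c)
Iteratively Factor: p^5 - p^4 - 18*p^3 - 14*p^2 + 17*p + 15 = (p + 1)*(p^4 - 2*p^3 - 16*p^2 + 2*p + 15) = (p + 1)^2*(p^3 - 3*p^2 - 13*p + 15) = (p + 1)^2*(p + 3)*(p^2 - 6*p + 5) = (p - 5)*(p + 1)^2*(p + 3)*(p - 1)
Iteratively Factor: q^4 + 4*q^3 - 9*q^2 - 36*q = (q + 3)*(q^3 + q^2 - 12*q) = (q - 3)*(q + 3)*(q^2 + 4*q) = q*(q - 3)*(q + 3)*(q + 4)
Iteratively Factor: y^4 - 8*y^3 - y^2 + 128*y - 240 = (y + 4)*(y^3 - 12*y^2 + 47*y - 60) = (y - 5)*(y + 4)*(y^2 - 7*y + 12) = (y - 5)*(y - 4)*(y + 4)*(y - 3)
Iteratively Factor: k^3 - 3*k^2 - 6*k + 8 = (k + 2)*(k^2 - 5*k + 4) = (k - 4)*(k + 2)*(k - 1)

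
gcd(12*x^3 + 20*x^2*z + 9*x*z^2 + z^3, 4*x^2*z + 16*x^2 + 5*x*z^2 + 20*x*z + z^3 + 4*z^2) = x + z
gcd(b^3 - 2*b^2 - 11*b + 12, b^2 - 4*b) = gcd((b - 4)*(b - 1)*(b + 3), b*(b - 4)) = b - 4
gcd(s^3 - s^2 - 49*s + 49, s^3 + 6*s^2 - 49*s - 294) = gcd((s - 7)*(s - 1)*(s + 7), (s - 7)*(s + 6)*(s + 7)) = s^2 - 49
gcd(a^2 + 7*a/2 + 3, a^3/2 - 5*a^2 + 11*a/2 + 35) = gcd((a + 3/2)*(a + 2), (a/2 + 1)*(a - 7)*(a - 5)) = a + 2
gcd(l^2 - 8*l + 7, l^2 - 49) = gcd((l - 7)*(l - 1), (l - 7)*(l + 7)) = l - 7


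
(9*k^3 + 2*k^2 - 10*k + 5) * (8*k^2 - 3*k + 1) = 72*k^5 - 11*k^4 - 77*k^3 + 72*k^2 - 25*k + 5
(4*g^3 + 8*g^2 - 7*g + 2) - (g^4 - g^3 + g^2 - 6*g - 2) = -g^4 + 5*g^3 + 7*g^2 - g + 4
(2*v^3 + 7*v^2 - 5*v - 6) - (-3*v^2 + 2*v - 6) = 2*v^3 + 10*v^2 - 7*v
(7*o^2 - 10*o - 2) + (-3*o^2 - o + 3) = 4*o^2 - 11*o + 1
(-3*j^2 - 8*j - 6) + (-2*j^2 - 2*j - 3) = -5*j^2 - 10*j - 9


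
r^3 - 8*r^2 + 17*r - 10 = (r - 5)*(r - 2)*(r - 1)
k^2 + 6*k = k*(k + 6)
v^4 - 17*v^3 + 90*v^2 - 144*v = v*(v - 8)*(v - 6)*(v - 3)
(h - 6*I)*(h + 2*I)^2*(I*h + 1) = I*h^4 + 3*h^3 + 18*I*h^2 - 4*h + 24*I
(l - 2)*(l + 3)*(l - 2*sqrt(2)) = l^3 - 2*sqrt(2)*l^2 + l^2 - 6*l - 2*sqrt(2)*l + 12*sqrt(2)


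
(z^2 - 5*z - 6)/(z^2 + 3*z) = (z^2 - 5*z - 6)/(z*(z + 3))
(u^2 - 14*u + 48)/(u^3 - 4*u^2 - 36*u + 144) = (u - 8)/(u^2 + 2*u - 24)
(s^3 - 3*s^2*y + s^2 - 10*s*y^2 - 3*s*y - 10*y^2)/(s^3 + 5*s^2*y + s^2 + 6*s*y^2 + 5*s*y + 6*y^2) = (s - 5*y)/(s + 3*y)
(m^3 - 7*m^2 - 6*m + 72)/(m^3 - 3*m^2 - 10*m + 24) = (m - 6)/(m - 2)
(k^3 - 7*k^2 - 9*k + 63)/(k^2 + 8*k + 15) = (k^2 - 10*k + 21)/(k + 5)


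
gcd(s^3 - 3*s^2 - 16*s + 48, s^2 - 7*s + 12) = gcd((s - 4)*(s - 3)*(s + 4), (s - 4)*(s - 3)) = s^2 - 7*s + 12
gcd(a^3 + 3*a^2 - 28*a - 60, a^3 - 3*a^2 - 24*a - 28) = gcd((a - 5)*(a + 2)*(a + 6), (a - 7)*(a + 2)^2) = a + 2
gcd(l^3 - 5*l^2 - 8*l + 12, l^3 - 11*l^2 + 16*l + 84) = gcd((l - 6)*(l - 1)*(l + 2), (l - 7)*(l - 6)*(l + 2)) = l^2 - 4*l - 12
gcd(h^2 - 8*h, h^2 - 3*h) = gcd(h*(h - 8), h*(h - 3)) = h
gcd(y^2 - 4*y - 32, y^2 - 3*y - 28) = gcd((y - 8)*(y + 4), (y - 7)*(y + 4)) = y + 4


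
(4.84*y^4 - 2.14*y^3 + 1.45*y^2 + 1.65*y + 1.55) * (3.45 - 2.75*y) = -13.31*y^5 + 22.583*y^4 - 11.3705*y^3 + 0.465000000000001*y^2 + 1.43*y + 5.3475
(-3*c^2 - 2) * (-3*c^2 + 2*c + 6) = 9*c^4 - 6*c^3 - 12*c^2 - 4*c - 12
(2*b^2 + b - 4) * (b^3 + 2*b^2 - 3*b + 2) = 2*b^5 + 5*b^4 - 8*b^3 - 7*b^2 + 14*b - 8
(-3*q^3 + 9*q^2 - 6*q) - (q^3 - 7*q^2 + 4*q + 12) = -4*q^3 + 16*q^2 - 10*q - 12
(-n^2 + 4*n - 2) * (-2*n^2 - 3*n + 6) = 2*n^4 - 5*n^3 - 14*n^2 + 30*n - 12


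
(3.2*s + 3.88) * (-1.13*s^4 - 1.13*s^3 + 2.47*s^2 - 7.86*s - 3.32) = -3.616*s^5 - 8.0004*s^4 + 3.5196*s^3 - 15.5684*s^2 - 41.1208*s - 12.8816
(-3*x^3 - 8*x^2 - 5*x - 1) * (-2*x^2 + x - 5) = 6*x^5 + 13*x^4 + 17*x^3 + 37*x^2 + 24*x + 5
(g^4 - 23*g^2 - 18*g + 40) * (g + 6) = g^5 + 6*g^4 - 23*g^3 - 156*g^2 - 68*g + 240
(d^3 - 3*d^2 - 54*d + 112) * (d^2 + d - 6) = d^5 - 2*d^4 - 63*d^3 + 76*d^2 + 436*d - 672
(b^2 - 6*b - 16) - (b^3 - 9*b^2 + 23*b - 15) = -b^3 + 10*b^2 - 29*b - 1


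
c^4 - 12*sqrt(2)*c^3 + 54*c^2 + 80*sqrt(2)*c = c*(c - 8*sqrt(2))*(c - 5*sqrt(2))*(c + sqrt(2))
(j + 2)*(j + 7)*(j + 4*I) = j^3 + 9*j^2 + 4*I*j^2 + 14*j + 36*I*j + 56*I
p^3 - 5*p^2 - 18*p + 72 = (p - 6)*(p - 3)*(p + 4)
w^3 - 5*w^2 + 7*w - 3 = (w - 3)*(w - 1)^2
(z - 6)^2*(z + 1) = z^3 - 11*z^2 + 24*z + 36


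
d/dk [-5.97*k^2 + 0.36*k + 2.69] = 0.36 - 11.94*k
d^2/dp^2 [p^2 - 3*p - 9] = 2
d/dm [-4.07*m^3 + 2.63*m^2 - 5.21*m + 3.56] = -12.21*m^2 + 5.26*m - 5.21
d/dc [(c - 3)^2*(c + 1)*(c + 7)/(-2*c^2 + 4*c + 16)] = (-c^5 + 2*c^4 + 20*c^3 + 7*c^2 - 193*c + 57)/(c^4 - 4*c^3 - 12*c^2 + 32*c + 64)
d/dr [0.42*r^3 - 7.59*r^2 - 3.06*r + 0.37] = 1.26*r^2 - 15.18*r - 3.06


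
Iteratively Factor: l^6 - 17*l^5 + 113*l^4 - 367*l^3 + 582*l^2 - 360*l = (l - 5)*(l^5 - 12*l^4 + 53*l^3 - 102*l^2 + 72*l) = (l - 5)*(l - 3)*(l^4 - 9*l^3 + 26*l^2 - 24*l) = (l - 5)*(l - 4)*(l - 3)*(l^3 - 5*l^2 + 6*l) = (l - 5)*(l - 4)*(l - 3)^2*(l^2 - 2*l) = l*(l - 5)*(l - 4)*(l - 3)^2*(l - 2)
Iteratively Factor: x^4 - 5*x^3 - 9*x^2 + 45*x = (x - 3)*(x^3 - 2*x^2 - 15*x) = (x - 5)*(x - 3)*(x^2 + 3*x) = x*(x - 5)*(x - 3)*(x + 3)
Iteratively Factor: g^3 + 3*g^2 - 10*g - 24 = (g - 3)*(g^2 + 6*g + 8) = (g - 3)*(g + 4)*(g + 2)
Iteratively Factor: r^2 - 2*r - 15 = (r + 3)*(r - 5)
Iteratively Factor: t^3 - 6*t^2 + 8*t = (t)*(t^2 - 6*t + 8) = t*(t - 2)*(t - 4)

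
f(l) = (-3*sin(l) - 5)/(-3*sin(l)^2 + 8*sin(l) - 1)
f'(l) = (6*sin(l)*cos(l) - 8*cos(l))*(-3*sin(l) - 5)/(-3*sin(l)^2 + 8*sin(l) - 1)^2 - 3*cos(l)/(-3*sin(l)^2 + 8*sin(l) - 1) = (-9*sin(l)^2 - 30*sin(l) + 43)*cos(l)/(3*sin(l)^2 - 8*sin(l) + 1)^2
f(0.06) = 9.75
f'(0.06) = 145.70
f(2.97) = -19.79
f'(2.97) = -477.69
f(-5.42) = -2.18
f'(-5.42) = 0.87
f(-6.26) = 6.21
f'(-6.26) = 63.49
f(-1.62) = 0.17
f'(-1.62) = -0.02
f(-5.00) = -2.01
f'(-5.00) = 0.11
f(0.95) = -2.11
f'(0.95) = 0.59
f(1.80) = -2.01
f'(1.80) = -0.08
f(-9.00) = 0.78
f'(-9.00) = -2.12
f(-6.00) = -5.83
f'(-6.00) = 32.49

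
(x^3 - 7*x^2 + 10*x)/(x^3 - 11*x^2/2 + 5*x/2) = 2*(x - 2)/(2*x - 1)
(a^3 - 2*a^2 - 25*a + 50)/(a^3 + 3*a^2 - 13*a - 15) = (a^2 - 7*a + 10)/(a^2 - 2*a - 3)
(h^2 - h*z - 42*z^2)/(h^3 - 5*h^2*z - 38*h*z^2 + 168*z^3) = 1/(h - 4*z)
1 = 1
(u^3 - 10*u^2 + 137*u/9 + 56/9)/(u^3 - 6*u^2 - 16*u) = (u^2 - 2*u - 7/9)/(u*(u + 2))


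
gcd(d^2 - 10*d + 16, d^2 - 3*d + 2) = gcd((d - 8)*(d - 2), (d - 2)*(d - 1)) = d - 2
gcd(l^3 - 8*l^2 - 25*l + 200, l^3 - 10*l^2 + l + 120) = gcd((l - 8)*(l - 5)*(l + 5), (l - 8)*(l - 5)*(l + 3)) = l^2 - 13*l + 40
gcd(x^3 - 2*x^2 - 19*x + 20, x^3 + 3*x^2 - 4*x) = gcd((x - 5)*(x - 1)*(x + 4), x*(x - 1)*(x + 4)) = x^2 + 3*x - 4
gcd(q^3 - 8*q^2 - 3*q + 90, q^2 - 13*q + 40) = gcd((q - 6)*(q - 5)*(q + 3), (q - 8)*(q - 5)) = q - 5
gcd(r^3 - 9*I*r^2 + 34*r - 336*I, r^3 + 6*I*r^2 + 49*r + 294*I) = r^2 - I*r + 42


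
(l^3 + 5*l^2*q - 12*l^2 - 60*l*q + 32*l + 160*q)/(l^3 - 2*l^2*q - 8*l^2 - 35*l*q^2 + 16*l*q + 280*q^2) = (4 - l)/(-l + 7*q)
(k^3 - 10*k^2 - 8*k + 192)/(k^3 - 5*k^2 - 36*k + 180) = (k^2 - 4*k - 32)/(k^2 + k - 30)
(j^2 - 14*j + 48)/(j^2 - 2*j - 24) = (j - 8)/(j + 4)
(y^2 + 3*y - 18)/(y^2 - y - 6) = (y + 6)/(y + 2)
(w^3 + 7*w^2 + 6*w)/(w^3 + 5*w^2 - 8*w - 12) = w/(w - 2)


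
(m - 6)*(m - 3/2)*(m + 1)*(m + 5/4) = m^4 - 21*m^3/4 - 53*m^2/8 + 87*m/8 + 45/4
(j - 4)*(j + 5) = j^2 + j - 20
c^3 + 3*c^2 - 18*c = c*(c - 3)*(c + 6)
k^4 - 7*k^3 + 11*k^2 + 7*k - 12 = (k - 4)*(k - 3)*(k - 1)*(k + 1)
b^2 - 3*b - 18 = (b - 6)*(b + 3)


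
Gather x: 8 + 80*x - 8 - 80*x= 0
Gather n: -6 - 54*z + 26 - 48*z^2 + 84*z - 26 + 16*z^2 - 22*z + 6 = -32*z^2 + 8*z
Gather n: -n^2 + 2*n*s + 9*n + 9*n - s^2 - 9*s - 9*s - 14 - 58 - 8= -n^2 + n*(2*s + 18) - s^2 - 18*s - 80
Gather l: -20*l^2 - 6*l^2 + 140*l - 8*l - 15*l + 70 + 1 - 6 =-26*l^2 + 117*l + 65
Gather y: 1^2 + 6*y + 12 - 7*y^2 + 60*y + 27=-7*y^2 + 66*y + 40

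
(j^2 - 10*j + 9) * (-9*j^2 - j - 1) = -9*j^4 + 89*j^3 - 72*j^2 + j - 9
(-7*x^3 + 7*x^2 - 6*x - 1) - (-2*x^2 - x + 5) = -7*x^3 + 9*x^2 - 5*x - 6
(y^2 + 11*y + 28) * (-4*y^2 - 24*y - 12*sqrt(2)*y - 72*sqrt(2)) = -4*y^4 - 68*y^3 - 12*sqrt(2)*y^3 - 376*y^2 - 204*sqrt(2)*y^2 - 1128*sqrt(2)*y - 672*y - 2016*sqrt(2)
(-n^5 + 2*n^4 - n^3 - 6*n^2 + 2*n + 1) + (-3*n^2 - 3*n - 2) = -n^5 + 2*n^4 - n^3 - 9*n^2 - n - 1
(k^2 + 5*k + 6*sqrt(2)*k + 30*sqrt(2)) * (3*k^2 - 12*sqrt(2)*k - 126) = 3*k^4 + 6*sqrt(2)*k^3 + 15*k^3 - 270*k^2 + 30*sqrt(2)*k^2 - 1350*k - 756*sqrt(2)*k - 3780*sqrt(2)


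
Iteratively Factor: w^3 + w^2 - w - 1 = (w + 1)*(w^2 - 1) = (w - 1)*(w + 1)*(w + 1)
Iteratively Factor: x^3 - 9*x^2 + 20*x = (x - 4)*(x^2 - 5*x) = (x - 5)*(x - 4)*(x)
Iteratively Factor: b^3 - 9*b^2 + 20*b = (b - 5)*(b^2 - 4*b) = b*(b - 5)*(b - 4)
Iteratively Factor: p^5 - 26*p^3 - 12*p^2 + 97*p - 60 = (p + 4)*(p^4 - 4*p^3 - 10*p^2 + 28*p - 15) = (p - 5)*(p + 4)*(p^3 + p^2 - 5*p + 3) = (p - 5)*(p + 3)*(p + 4)*(p^2 - 2*p + 1) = (p - 5)*(p - 1)*(p + 3)*(p + 4)*(p - 1)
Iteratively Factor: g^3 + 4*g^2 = (g + 4)*(g^2) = g*(g + 4)*(g)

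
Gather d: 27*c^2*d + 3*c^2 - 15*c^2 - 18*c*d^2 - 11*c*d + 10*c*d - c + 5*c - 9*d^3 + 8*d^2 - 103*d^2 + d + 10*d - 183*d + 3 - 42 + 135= -12*c^2 + 4*c - 9*d^3 + d^2*(-18*c - 95) + d*(27*c^2 - c - 172) + 96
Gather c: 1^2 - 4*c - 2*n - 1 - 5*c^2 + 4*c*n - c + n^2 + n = -5*c^2 + c*(4*n - 5) + n^2 - n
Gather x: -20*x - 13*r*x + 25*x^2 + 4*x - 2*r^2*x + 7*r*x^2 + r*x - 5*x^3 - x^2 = -5*x^3 + x^2*(7*r + 24) + x*(-2*r^2 - 12*r - 16)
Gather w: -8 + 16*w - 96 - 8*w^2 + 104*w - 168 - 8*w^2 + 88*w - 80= -16*w^2 + 208*w - 352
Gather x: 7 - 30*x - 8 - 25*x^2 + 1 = -25*x^2 - 30*x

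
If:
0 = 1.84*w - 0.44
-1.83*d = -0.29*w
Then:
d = 0.04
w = 0.24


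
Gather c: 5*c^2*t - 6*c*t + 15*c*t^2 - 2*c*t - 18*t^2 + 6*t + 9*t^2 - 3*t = 5*c^2*t + c*(15*t^2 - 8*t) - 9*t^2 + 3*t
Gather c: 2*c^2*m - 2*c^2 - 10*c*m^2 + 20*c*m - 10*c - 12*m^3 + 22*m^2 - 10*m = c^2*(2*m - 2) + c*(-10*m^2 + 20*m - 10) - 12*m^3 + 22*m^2 - 10*m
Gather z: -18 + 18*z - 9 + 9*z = 27*z - 27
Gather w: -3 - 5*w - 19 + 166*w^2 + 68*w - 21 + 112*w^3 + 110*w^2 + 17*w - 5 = 112*w^3 + 276*w^2 + 80*w - 48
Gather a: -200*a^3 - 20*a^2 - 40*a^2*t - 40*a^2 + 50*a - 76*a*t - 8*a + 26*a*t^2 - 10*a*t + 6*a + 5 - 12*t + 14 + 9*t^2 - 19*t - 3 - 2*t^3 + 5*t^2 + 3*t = -200*a^3 + a^2*(-40*t - 60) + a*(26*t^2 - 86*t + 48) - 2*t^3 + 14*t^2 - 28*t + 16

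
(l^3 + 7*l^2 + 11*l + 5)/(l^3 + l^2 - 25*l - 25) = (l + 1)/(l - 5)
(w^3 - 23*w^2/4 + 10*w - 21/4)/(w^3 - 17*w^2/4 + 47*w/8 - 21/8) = 2*(w - 3)/(2*w - 3)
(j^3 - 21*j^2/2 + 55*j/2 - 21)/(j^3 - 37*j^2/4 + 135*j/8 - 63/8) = 4*(j - 2)/(4*j - 3)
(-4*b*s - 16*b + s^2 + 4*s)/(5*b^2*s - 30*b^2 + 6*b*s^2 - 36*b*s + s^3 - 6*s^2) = (-4*b*s - 16*b + s^2 + 4*s)/(5*b^2*s - 30*b^2 + 6*b*s^2 - 36*b*s + s^3 - 6*s^2)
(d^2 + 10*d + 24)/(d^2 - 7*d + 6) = (d^2 + 10*d + 24)/(d^2 - 7*d + 6)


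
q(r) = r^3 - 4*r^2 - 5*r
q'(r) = 3*r^2 - 8*r - 5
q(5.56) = 20.43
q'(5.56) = 43.26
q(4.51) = -12.18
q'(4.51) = 19.94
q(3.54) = -23.46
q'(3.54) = 4.27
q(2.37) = -21.01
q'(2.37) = -7.11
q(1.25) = -10.55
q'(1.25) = -10.31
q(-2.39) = -24.55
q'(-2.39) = 31.26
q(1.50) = -13.12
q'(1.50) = -10.25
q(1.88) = -16.89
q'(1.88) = -9.44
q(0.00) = 0.00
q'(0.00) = -5.00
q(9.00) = 360.00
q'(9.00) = 166.00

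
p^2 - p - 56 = (p - 8)*(p + 7)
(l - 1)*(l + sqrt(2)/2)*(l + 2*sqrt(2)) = l^3 - l^2 + 5*sqrt(2)*l^2/2 - 5*sqrt(2)*l/2 + 2*l - 2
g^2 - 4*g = g*(g - 4)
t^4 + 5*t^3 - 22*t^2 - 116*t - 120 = (t - 5)*(t + 2)^2*(t + 6)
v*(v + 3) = v^2 + 3*v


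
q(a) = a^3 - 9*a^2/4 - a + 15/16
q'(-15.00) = 741.50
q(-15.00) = -3865.31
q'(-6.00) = 134.00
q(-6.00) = -290.06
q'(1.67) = -0.15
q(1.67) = -2.35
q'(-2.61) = 31.18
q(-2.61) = -29.56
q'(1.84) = 0.88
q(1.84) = -2.29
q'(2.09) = 2.70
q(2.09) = -1.85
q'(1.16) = -2.18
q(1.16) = -1.69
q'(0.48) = -2.47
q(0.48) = 0.05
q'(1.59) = -0.57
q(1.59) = -2.32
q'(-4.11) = 68.17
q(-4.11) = -102.39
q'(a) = 3*a^2 - 9*a/2 - 1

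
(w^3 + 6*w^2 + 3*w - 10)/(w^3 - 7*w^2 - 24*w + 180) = (w^2 + w - 2)/(w^2 - 12*w + 36)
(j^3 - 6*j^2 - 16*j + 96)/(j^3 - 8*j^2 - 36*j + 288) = (j^2 - 16)/(j^2 - 2*j - 48)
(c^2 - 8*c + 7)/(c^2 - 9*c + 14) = (c - 1)/(c - 2)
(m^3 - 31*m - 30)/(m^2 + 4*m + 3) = (m^2 - m - 30)/(m + 3)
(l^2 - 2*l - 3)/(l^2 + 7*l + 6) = (l - 3)/(l + 6)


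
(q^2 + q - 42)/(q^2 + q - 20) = (q^2 + q - 42)/(q^2 + q - 20)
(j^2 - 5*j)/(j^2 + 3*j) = (j - 5)/(j + 3)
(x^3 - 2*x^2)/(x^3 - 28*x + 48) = x^2/(x^2 + 2*x - 24)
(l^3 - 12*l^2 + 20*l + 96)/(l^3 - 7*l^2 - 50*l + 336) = (l + 2)/(l + 7)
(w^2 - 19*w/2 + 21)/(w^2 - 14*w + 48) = (w - 7/2)/(w - 8)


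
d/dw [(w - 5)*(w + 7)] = 2*w + 2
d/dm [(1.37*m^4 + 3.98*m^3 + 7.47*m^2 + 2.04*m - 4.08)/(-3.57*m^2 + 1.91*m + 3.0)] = (-9.7818*m^5 - 6.3585*m^4 + 31.6436*m^3 + 57.3705*m^2 + 15.6888*m + 13.9128)/(12.7449*m^4 - 13.6374*m^3 - 17.7719*m^2 + 11.46*m + 9.0)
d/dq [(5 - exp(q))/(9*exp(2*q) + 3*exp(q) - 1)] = (9*exp(2*q) - 90*exp(q) - 14)*exp(q)/(81*exp(4*q) + 54*exp(3*q) - 9*exp(2*q) - 6*exp(q) + 1)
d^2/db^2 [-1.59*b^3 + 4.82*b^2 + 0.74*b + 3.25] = 9.64 - 9.54*b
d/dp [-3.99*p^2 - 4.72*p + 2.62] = -7.98*p - 4.72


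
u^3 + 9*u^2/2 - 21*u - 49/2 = (u - 7/2)*(u + 1)*(u + 7)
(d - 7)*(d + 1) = d^2 - 6*d - 7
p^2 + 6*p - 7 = (p - 1)*(p + 7)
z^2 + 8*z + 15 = (z + 3)*(z + 5)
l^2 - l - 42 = (l - 7)*(l + 6)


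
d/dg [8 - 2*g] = -2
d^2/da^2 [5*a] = 0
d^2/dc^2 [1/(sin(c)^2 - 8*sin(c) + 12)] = 2*(-2*sin(c)^4 + 12*sin(c)^3 - 5*sin(c)^2 - 72*sin(c) + 52)/(sin(c)^2 - 8*sin(c) + 12)^3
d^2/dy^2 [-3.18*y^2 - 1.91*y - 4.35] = -6.36000000000000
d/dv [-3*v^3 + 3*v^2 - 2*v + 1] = -9*v^2 + 6*v - 2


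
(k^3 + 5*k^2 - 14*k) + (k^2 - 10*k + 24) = k^3 + 6*k^2 - 24*k + 24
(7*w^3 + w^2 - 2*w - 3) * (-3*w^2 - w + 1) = -21*w^5 - 10*w^4 + 12*w^3 + 12*w^2 + w - 3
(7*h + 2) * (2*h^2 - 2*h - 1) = 14*h^3 - 10*h^2 - 11*h - 2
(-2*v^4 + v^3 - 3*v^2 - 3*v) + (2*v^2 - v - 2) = -2*v^4 + v^3 - v^2 - 4*v - 2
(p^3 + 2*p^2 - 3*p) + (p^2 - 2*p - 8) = p^3 + 3*p^2 - 5*p - 8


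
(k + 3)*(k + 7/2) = k^2 + 13*k/2 + 21/2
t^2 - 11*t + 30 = (t - 6)*(t - 5)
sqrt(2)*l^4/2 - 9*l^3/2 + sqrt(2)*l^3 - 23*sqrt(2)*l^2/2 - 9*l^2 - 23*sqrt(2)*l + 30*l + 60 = (l - 6*sqrt(2))*(l - sqrt(2))*(l + 5*sqrt(2)/2)*(sqrt(2)*l/2 + sqrt(2))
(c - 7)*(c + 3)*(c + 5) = c^3 + c^2 - 41*c - 105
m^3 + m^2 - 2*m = m*(m - 1)*(m + 2)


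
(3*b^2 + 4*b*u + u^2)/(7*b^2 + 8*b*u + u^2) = (3*b + u)/(7*b + u)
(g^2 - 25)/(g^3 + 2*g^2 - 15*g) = (g - 5)/(g*(g - 3))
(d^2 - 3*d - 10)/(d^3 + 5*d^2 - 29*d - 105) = (d + 2)/(d^2 + 10*d + 21)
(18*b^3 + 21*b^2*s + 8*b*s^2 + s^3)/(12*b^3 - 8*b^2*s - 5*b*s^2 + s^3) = (9*b^2 + 6*b*s + s^2)/(6*b^2 - 7*b*s + s^2)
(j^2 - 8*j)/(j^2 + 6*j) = (j - 8)/(j + 6)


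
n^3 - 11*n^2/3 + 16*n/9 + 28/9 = (n - 7/3)*(n - 2)*(n + 2/3)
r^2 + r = r*(r + 1)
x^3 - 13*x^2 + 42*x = x*(x - 7)*(x - 6)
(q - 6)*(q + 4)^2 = q^3 + 2*q^2 - 32*q - 96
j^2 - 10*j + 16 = (j - 8)*(j - 2)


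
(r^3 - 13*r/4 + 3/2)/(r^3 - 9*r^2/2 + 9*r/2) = (r^2 + 3*r/2 - 1)/(r*(r - 3))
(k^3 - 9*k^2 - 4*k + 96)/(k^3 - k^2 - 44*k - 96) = (k - 4)/(k + 4)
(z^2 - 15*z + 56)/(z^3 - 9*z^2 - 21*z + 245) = (z - 8)/(z^2 - 2*z - 35)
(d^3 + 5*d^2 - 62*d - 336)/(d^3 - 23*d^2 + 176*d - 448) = (d^2 + 13*d + 42)/(d^2 - 15*d + 56)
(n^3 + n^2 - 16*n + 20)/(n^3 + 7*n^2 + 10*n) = (n^2 - 4*n + 4)/(n*(n + 2))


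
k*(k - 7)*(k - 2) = k^3 - 9*k^2 + 14*k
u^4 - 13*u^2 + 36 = (u - 3)*(u - 2)*(u + 2)*(u + 3)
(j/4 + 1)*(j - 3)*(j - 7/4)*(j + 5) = j^4/4 + 17*j^3/16 - 35*j^2/8 - 191*j/16 + 105/4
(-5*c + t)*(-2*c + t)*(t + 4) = 10*c^2*t + 40*c^2 - 7*c*t^2 - 28*c*t + t^3 + 4*t^2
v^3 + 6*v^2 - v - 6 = (v - 1)*(v + 1)*(v + 6)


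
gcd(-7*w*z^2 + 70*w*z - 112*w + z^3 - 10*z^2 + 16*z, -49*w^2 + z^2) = -7*w + z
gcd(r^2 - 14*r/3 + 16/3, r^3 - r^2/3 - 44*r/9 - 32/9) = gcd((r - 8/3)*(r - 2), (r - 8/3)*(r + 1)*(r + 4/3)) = r - 8/3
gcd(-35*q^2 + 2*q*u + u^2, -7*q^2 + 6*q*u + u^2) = 7*q + u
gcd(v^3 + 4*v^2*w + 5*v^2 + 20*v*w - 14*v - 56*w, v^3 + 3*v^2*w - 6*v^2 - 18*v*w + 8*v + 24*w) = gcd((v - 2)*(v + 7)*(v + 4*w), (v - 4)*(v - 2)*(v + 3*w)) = v - 2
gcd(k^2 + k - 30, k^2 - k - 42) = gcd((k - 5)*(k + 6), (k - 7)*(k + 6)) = k + 6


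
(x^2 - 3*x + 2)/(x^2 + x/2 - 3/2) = 2*(x - 2)/(2*x + 3)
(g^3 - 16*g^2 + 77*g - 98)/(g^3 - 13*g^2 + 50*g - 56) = (g - 7)/(g - 4)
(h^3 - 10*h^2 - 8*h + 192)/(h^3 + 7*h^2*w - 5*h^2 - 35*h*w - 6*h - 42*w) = (h^2 - 4*h - 32)/(h^2 + 7*h*w + h + 7*w)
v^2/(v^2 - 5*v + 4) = v^2/(v^2 - 5*v + 4)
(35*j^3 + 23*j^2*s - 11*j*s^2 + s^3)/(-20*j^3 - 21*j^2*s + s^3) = (-7*j + s)/(4*j + s)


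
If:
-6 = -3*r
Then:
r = 2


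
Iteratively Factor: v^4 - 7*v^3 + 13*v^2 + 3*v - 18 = (v - 3)*(v^3 - 4*v^2 + v + 6) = (v - 3)*(v + 1)*(v^2 - 5*v + 6) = (v - 3)*(v - 2)*(v + 1)*(v - 3)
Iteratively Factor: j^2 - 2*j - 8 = (j - 4)*(j + 2)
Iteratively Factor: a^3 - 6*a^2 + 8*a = (a)*(a^2 - 6*a + 8) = a*(a - 4)*(a - 2)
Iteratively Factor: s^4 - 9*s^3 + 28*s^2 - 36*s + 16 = (s - 1)*(s^3 - 8*s^2 + 20*s - 16) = (s - 2)*(s - 1)*(s^2 - 6*s + 8) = (s - 2)^2*(s - 1)*(s - 4)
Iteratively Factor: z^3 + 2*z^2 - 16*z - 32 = (z + 4)*(z^2 - 2*z - 8) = (z + 2)*(z + 4)*(z - 4)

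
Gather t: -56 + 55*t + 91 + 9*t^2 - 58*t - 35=9*t^2 - 3*t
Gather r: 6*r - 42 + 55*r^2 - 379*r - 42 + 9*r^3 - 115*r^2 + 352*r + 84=9*r^3 - 60*r^2 - 21*r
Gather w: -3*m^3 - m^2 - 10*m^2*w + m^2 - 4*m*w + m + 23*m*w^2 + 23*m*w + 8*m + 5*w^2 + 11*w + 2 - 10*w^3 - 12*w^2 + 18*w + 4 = -3*m^3 + 9*m - 10*w^3 + w^2*(23*m - 7) + w*(-10*m^2 + 19*m + 29) + 6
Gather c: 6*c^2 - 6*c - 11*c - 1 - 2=6*c^2 - 17*c - 3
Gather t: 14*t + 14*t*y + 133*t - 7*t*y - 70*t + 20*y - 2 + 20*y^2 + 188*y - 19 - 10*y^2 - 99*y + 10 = t*(7*y + 77) + 10*y^2 + 109*y - 11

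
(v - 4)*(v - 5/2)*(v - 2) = v^3 - 17*v^2/2 + 23*v - 20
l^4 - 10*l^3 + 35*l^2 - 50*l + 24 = (l - 4)*(l - 3)*(l - 2)*(l - 1)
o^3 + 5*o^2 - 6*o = o*(o - 1)*(o + 6)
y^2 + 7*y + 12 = (y + 3)*(y + 4)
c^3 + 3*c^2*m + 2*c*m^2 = c*(c + m)*(c + 2*m)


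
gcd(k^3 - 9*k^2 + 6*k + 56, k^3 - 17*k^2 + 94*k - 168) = k^2 - 11*k + 28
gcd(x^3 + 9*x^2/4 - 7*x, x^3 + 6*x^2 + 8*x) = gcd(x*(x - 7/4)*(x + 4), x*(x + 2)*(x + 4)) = x^2 + 4*x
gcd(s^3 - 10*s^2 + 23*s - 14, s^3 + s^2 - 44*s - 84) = s - 7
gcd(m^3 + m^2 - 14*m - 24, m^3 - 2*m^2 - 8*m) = m^2 - 2*m - 8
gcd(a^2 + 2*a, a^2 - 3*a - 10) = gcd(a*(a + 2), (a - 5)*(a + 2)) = a + 2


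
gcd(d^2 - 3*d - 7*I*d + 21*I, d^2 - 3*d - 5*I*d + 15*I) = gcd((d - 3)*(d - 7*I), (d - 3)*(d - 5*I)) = d - 3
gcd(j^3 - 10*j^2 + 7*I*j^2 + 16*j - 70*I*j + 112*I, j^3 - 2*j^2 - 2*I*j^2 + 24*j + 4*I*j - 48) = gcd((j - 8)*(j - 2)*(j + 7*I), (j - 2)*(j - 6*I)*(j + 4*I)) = j - 2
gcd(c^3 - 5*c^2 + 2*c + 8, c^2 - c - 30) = 1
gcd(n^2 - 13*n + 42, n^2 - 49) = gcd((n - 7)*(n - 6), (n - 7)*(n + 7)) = n - 7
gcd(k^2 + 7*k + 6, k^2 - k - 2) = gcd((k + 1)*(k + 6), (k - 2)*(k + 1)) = k + 1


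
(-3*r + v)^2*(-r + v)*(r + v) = -9*r^4 + 6*r^3*v + 8*r^2*v^2 - 6*r*v^3 + v^4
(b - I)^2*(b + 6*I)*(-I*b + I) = -I*b^4 + 4*b^3 + I*b^3 - 4*b^2 - 11*I*b^2 - 6*b + 11*I*b + 6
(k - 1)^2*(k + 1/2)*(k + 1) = k^4 - k^3/2 - 3*k^2/2 + k/2 + 1/2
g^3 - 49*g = g*(g - 7)*(g + 7)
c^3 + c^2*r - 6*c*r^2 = c*(c - 2*r)*(c + 3*r)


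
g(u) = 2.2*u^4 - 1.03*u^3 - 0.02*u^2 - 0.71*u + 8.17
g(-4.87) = 1367.60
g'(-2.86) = -231.73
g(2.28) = 53.69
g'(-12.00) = -15651.59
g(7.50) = 6528.13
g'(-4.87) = -1090.21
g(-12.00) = 47412.85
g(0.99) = 8.56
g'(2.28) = 87.44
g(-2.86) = 181.33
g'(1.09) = 6.97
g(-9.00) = 15198.01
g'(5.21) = 1159.71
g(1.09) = 9.14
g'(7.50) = 3537.68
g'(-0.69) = -5.04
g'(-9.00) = -6665.84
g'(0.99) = 4.76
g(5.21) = 1479.23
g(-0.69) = 9.49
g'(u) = 8.8*u^3 - 3.09*u^2 - 0.04*u - 0.71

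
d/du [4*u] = 4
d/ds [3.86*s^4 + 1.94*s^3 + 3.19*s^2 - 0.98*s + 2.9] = 15.44*s^3 + 5.82*s^2 + 6.38*s - 0.98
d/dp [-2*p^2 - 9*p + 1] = -4*p - 9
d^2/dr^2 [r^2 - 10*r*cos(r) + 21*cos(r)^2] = 10*r*cos(r) + 84*sin(r)^2 + 20*sin(r) - 40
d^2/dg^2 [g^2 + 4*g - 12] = 2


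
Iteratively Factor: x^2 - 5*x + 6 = (x - 2)*(x - 3)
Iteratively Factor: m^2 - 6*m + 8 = (m - 2)*(m - 4)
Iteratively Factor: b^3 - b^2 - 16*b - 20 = (b + 2)*(b^2 - 3*b - 10) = (b - 5)*(b + 2)*(b + 2)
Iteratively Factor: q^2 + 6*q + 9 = (q + 3)*(q + 3)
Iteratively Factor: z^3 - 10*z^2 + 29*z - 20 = (z - 5)*(z^2 - 5*z + 4) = (z - 5)*(z - 1)*(z - 4)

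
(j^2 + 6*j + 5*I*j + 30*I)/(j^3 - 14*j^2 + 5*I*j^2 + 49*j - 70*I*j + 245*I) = (j + 6)/(j^2 - 14*j + 49)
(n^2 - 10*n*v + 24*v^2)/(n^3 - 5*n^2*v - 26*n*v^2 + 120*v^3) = 1/(n + 5*v)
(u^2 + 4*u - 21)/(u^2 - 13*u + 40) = (u^2 + 4*u - 21)/(u^2 - 13*u + 40)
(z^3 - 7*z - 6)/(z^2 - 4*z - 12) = (z^2 - 2*z - 3)/(z - 6)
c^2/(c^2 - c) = c/(c - 1)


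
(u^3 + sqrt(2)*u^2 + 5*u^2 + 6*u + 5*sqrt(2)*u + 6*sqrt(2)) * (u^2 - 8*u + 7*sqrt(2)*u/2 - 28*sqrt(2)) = u^5 - 3*u^4 + 9*sqrt(2)*u^4/2 - 27*u^3 - 27*sqrt(2)*u^3/2 - 153*sqrt(2)*u^2 - 69*u^2 - 216*sqrt(2)*u - 238*u - 336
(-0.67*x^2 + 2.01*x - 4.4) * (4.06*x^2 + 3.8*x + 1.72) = -2.7202*x^4 + 5.6146*x^3 - 11.3784*x^2 - 13.2628*x - 7.568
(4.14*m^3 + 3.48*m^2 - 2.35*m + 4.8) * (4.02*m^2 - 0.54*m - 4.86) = 16.6428*m^5 + 11.754*m^4 - 31.4466*m^3 + 3.6522*m^2 + 8.829*m - 23.328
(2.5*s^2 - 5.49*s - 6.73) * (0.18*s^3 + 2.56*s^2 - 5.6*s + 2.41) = 0.45*s^5 + 5.4118*s^4 - 29.2658*s^3 + 19.5402*s^2 + 24.4571*s - 16.2193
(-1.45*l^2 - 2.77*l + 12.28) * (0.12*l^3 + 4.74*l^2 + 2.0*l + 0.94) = -0.174*l^5 - 7.2054*l^4 - 14.5562*l^3 + 51.3042*l^2 + 21.9562*l + 11.5432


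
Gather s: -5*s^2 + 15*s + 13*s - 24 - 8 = -5*s^2 + 28*s - 32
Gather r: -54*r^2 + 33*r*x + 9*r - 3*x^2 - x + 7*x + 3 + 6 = -54*r^2 + r*(33*x + 9) - 3*x^2 + 6*x + 9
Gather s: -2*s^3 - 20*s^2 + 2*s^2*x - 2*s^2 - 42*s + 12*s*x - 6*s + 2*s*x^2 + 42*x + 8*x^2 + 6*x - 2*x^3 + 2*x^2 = -2*s^3 + s^2*(2*x - 22) + s*(2*x^2 + 12*x - 48) - 2*x^3 + 10*x^2 + 48*x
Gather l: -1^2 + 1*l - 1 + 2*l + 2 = 3*l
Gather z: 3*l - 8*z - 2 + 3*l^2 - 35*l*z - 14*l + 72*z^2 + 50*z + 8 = 3*l^2 - 11*l + 72*z^2 + z*(42 - 35*l) + 6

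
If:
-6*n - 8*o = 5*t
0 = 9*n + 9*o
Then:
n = 5*t/2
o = -5*t/2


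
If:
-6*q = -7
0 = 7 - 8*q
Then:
No Solution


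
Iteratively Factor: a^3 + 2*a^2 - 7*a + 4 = (a - 1)*(a^2 + 3*a - 4) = (a - 1)*(a + 4)*(a - 1)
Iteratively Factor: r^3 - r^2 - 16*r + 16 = (r + 4)*(r^2 - 5*r + 4) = (r - 1)*(r + 4)*(r - 4)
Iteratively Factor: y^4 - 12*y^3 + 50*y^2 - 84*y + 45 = (y - 3)*(y^3 - 9*y^2 + 23*y - 15) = (y - 5)*(y - 3)*(y^2 - 4*y + 3) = (y - 5)*(y - 3)*(y - 1)*(y - 3)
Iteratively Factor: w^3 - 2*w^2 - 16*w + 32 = (w - 4)*(w^2 + 2*w - 8) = (w - 4)*(w + 4)*(w - 2)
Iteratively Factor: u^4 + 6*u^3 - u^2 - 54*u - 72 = (u + 3)*(u^3 + 3*u^2 - 10*u - 24) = (u - 3)*(u + 3)*(u^2 + 6*u + 8) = (u - 3)*(u + 3)*(u + 4)*(u + 2)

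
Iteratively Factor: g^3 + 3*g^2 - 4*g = (g)*(g^2 + 3*g - 4) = g*(g - 1)*(g + 4)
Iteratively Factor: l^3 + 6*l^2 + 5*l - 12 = (l + 4)*(l^2 + 2*l - 3) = (l + 3)*(l + 4)*(l - 1)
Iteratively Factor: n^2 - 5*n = (n)*(n - 5)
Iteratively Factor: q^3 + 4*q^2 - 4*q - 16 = (q + 4)*(q^2 - 4) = (q + 2)*(q + 4)*(q - 2)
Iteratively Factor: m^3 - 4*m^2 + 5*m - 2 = (m - 1)*(m^2 - 3*m + 2) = (m - 1)^2*(m - 2)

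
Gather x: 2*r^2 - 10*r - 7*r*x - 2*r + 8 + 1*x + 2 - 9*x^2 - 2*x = 2*r^2 - 12*r - 9*x^2 + x*(-7*r - 1) + 10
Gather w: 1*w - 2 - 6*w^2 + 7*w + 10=-6*w^2 + 8*w + 8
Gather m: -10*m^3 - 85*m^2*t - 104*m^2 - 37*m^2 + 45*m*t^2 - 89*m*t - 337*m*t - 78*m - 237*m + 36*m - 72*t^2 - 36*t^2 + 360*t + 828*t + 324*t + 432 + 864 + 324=-10*m^3 + m^2*(-85*t - 141) + m*(45*t^2 - 426*t - 279) - 108*t^2 + 1512*t + 1620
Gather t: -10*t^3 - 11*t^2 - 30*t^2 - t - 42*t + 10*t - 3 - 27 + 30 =-10*t^3 - 41*t^2 - 33*t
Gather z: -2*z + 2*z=0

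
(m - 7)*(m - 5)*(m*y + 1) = m^3*y - 12*m^2*y + m^2 + 35*m*y - 12*m + 35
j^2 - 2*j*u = j*(j - 2*u)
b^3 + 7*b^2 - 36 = (b - 2)*(b + 3)*(b + 6)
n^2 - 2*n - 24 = (n - 6)*(n + 4)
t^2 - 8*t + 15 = (t - 5)*(t - 3)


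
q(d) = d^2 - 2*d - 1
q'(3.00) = 4.00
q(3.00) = 2.00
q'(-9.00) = -20.00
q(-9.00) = 98.00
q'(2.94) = 3.88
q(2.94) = 1.76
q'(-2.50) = -7.00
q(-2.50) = 10.25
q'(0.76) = -0.48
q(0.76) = -1.94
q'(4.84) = 7.68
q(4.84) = 12.75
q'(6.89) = 11.78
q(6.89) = 32.69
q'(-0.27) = -2.54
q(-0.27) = -0.39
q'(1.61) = 1.22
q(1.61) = -1.63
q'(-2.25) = -6.50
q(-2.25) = 8.56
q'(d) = 2*d - 2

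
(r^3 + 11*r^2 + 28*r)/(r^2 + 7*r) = r + 4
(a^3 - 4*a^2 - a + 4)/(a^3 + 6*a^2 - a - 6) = (a - 4)/(a + 6)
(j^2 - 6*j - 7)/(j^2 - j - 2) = (j - 7)/(j - 2)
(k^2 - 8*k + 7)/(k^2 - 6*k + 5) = (k - 7)/(k - 5)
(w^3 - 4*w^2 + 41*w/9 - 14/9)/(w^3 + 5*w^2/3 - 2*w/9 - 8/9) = (3*w^2 - 10*w + 7)/(3*w^2 + 7*w + 4)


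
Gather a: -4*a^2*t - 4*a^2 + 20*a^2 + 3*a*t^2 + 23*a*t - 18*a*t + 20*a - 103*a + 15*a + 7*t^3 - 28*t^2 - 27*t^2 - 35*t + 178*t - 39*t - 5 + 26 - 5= a^2*(16 - 4*t) + a*(3*t^2 + 5*t - 68) + 7*t^3 - 55*t^2 + 104*t + 16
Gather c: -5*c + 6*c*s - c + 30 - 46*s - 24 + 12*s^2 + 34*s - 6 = c*(6*s - 6) + 12*s^2 - 12*s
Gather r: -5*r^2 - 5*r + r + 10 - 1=-5*r^2 - 4*r + 9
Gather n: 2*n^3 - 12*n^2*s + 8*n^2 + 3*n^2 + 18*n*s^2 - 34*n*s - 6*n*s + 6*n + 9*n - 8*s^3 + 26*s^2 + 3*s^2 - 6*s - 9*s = 2*n^3 + n^2*(11 - 12*s) + n*(18*s^2 - 40*s + 15) - 8*s^3 + 29*s^2 - 15*s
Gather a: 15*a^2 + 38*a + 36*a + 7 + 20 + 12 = 15*a^2 + 74*a + 39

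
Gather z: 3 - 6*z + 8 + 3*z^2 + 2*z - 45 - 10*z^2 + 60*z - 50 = -7*z^2 + 56*z - 84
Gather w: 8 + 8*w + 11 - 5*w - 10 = 3*w + 9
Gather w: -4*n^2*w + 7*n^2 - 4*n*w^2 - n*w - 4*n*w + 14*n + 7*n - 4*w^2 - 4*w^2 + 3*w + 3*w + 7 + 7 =7*n^2 + 21*n + w^2*(-4*n - 8) + w*(-4*n^2 - 5*n + 6) + 14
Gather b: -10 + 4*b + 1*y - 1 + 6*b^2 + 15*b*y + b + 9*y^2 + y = 6*b^2 + b*(15*y + 5) + 9*y^2 + 2*y - 11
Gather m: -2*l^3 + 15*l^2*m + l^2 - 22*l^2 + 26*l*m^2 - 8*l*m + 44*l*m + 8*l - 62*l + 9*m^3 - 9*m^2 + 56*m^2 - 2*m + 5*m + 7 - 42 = -2*l^3 - 21*l^2 - 54*l + 9*m^3 + m^2*(26*l + 47) + m*(15*l^2 + 36*l + 3) - 35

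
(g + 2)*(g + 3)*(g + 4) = g^3 + 9*g^2 + 26*g + 24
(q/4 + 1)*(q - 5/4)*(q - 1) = q^3/4 + 7*q^2/16 - 31*q/16 + 5/4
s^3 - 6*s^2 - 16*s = s*(s - 8)*(s + 2)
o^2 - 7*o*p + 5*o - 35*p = (o + 5)*(o - 7*p)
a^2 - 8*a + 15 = (a - 5)*(a - 3)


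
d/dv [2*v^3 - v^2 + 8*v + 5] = 6*v^2 - 2*v + 8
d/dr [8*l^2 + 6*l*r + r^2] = 6*l + 2*r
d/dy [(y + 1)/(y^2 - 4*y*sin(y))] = (4*y^2*cos(y) - y^2 + 4*y*cos(y) - 2*y + 4*sin(y))/(y^2*(y - 4*sin(y))^2)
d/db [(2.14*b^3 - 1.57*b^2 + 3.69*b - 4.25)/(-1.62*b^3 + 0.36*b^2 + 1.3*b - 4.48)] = (-1.773*b^4 + 17.5196*b^3 - 52.786*b^2 + 17.1272*b - 11.0062)/(2.6244*b^6 - 1.1664*b^5 - 4.0824*b^4 + 15.4512*b^3 - 1.5356*b^2 - 11.648*b + 20.0704)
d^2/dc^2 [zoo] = 0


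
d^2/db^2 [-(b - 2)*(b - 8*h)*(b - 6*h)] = -6*b + 28*h + 4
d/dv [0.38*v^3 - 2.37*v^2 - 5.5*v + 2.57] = 1.14*v^2 - 4.74*v - 5.5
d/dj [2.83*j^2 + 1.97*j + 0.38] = 5.66*j + 1.97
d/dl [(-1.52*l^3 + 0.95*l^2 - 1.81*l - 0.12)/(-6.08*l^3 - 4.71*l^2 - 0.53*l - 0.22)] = (12.9352*l^4 - 20.3984*l^3 - 10.2142*l^2 - 1.5484*l + 0.3346)/(36.9664*l^6 + 57.2736*l^5 + 28.6289*l^4 + 7.6678*l^3 + 2.3533*l^2 + 0.2332*l + 0.0484)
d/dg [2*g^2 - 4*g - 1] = 4*g - 4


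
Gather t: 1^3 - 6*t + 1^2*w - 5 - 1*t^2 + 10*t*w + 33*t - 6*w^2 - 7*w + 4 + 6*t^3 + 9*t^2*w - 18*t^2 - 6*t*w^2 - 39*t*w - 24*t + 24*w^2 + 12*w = 6*t^3 + t^2*(9*w - 19) + t*(-6*w^2 - 29*w + 3) + 18*w^2 + 6*w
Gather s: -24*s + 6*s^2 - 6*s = 6*s^2 - 30*s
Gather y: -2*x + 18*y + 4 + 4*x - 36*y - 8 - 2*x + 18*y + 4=0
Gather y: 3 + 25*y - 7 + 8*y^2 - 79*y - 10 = 8*y^2 - 54*y - 14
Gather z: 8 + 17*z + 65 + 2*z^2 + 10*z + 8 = 2*z^2 + 27*z + 81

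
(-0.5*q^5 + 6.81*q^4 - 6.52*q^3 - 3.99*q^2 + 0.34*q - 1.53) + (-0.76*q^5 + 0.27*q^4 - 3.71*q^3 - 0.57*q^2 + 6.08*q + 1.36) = -1.26*q^5 + 7.08*q^4 - 10.23*q^3 - 4.56*q^2 + 6.42*q - 0.17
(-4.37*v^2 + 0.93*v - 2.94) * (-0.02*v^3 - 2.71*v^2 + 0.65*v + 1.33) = 0.0874*v^5 + 11.8241*v^4 - 5.302*v^3 + 2.7598*v^2 - 0.6741*v - 3.9102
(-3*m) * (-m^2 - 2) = 3*m^3 + 6*m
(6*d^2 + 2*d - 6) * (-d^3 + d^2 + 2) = -6*d^5 + 4*d^4 + 8*d^3 + 6*d^2 + 4*d - 12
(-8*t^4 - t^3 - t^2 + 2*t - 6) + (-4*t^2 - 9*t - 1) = -8*t^4 - t^3 - 5*t^2 - 7*t - 7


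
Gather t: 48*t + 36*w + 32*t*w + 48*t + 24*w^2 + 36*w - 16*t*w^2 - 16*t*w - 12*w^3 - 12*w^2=t*(-16*w^2 + 16*w + 96) - 12*w^3 + 12*w^2 + 72*w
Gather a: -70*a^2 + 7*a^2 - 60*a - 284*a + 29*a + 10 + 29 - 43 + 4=-63*a^2 - 315*a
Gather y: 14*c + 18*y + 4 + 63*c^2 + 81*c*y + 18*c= 63*c^2 + 32*c + y*(81*c + 18) + 4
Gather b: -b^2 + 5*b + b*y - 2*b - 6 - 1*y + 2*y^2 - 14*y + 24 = -b^2 + b*(y + 3) + 2*y^2 - 15*y + 18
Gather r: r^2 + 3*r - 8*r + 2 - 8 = r^2 - 5*r - 6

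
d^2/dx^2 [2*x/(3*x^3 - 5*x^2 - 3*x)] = 4*(27*x^2 - 45*x + 34)/(27*x^6 - 135*x^5 + 144*x^4 + 145*x^3 - 144*x^2 - 135*x - 27)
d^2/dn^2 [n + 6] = 0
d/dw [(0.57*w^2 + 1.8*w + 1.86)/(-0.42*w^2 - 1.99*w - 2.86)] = (-0.378299999999999*w^2 - 1.698*w - 1.4466)/(0.1764*w^4 + 1.6716*w^3 + 6.3625*w^2 + 11.3828*w + 8.1796)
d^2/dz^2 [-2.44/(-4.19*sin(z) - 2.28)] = (-42.836884*sin(z)^2 + 23.309808*sin(z) + 85.673768)/(4.19*sin(z) + 2.28)^3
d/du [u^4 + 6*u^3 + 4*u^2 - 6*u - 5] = 4*u^3 + 18*u^2 + 8*u - 6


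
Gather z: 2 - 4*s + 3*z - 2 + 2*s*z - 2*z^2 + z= -4*s - 2*z^2 + z*(2*s + 4)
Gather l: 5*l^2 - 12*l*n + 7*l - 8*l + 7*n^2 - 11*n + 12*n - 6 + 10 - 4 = 5*l^2 + l*(-12*n - 1) + 7*n^2 + n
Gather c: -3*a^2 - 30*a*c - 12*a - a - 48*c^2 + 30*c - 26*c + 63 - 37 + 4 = -3*a^2 - 13*a - 48*c^2 + c*(4 - 30*a) + 30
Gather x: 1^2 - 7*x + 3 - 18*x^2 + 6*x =-18*x^2 - x + 4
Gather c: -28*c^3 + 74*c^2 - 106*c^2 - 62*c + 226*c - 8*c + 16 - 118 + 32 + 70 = -28*c^3 - 32*c^2 + 156*c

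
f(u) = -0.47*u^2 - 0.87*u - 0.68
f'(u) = -0.94*u - 0.87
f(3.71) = -10.38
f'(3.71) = -4.36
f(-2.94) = -2.18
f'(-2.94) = 1.89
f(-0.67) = -0.31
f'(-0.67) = -0.24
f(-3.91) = -4.46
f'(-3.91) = 2.81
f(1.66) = -3.42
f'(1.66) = -2.43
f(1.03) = -2.07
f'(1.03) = -1.84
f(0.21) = -0.88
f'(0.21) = -1.07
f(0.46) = -1.18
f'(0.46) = -1.30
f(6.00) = -22.82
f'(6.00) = -6.51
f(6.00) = -22.82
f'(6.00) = -6.51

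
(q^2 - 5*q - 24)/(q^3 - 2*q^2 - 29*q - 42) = (q - 8)/(q^2 - 5*q - 14)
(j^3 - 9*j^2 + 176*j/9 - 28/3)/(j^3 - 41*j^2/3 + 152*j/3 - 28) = (j - 7/3)/(j - 7)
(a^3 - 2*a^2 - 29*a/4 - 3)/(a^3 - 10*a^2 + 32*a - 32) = (a^2 + 2*a + 3/4)/(a^2 - 6*a + 8)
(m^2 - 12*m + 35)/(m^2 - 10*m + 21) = (m - 5)/(m - 3)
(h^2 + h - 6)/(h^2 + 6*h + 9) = (h - 2)/(h + 3)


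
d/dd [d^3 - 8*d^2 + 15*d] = 3*d^2 - 16*d + 15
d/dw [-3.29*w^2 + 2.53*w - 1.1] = 2.53 - 6.58*w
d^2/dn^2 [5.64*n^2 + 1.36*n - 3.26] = 11.2800000000000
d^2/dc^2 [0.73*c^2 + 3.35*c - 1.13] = 1.46000000000000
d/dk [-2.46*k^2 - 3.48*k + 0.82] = -4.92*k - 3.48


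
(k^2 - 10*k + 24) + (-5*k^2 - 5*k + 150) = -4*k^2 - 15*k + 174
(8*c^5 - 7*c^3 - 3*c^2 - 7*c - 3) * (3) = 24*c^5 - 21*c^3 - 9*c^2 - 21*c - 9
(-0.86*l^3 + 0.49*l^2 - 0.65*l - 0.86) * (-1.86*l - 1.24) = 1.5996*l^4 + 0.155*l^3 + 0.6014*l^2 + 2.4056*l + 1.0664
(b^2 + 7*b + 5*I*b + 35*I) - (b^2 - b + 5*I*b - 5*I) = 8*b + 40*I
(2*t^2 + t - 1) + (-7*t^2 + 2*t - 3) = -5*t^2 + 3*t - 4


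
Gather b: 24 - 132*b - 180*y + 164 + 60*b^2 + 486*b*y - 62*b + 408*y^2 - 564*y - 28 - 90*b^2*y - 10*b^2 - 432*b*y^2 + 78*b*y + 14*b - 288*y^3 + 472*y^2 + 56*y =b^2*(50 - 90*y) + b*(-432*y^2 + 564*y - 180) - 288*y^3 + 880*y^2 - 688*y + 160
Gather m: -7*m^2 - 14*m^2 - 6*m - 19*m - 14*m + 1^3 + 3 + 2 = -21*m^2 - 39*m + 6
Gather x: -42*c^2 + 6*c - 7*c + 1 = -42*c^2 - c + 1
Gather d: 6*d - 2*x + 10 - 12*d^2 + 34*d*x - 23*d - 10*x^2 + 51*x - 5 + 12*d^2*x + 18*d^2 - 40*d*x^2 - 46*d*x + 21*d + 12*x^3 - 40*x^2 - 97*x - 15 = d^2*(12*x + 6) + d*(-40*x^2 - 12*x + 4) + 12*x^3 - 50*x^2 - 48*x - 10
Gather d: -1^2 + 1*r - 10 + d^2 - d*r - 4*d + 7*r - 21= d^2 + d*(-r - 4) + 8*r - 32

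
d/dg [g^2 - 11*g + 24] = 2*g - 11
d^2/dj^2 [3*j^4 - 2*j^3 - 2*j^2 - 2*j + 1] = 36*j^2 - 12*j - 4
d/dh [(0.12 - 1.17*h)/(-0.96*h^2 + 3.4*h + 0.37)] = (-1.1232*h^2 + 0.2304*h - 0.8409)/(0.9216*h^4 - 6.528*h^3 + 10.8496*h^2 + 2.516*h + 0.1369)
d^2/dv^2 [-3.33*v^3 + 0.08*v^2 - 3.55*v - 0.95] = 0.16 - 19.98*v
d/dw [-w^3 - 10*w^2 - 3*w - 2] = -3*w^2 - 20*w - 3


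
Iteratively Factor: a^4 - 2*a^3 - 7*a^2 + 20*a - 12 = (a - 1)*(a^3 - a^2 - 8*a + 12) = (a - 2)*(a - 1)*(a^2 + a - 6) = (a - 2)*(a - 1)*(a + 3)*(a - 2)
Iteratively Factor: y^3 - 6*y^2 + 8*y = (y - 4)*(y^2 - 2*y) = y*(y - 4)*(y - 2)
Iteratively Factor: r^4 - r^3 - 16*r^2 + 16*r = (r + 4)*(r^3 - 5*r^2 + 4*r) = (r - 1)*(r + 4)*(r^2 - 4*r) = r*(r - 1)*(r + 4)*(r - 4)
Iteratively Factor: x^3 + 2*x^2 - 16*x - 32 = (x + 4)*(x^2 - 2*x - 8) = (x + 2)*(x + 4)*(x - 4)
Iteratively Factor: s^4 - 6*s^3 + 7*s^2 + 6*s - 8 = (s - 2)*(s^3 - 4*s^2 - s + 4) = (s - 2)*(s - 1)*(s^2 - 3*s - 4) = (s - 2)*(s - 1)*(s + 1)*(s - 4)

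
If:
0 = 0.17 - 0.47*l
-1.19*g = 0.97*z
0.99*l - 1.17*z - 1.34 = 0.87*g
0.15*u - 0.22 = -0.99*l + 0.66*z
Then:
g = 1.74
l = 0.36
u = -10.30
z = -2.13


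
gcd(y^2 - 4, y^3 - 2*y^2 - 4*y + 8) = y^2 - 4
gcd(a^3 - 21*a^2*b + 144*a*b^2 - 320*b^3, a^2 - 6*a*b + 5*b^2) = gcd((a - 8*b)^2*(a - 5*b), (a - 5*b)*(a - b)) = a - 5*b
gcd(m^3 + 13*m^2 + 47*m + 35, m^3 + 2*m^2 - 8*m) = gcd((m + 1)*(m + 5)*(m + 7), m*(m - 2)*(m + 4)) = 1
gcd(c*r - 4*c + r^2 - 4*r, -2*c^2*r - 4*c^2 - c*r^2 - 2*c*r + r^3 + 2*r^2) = c + r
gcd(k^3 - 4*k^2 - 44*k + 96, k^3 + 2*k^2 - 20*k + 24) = k^2 + 4*k - 12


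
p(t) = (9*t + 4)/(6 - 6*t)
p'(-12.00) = 0.01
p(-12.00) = -1.33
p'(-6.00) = 0.04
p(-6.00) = -1.19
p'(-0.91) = 0.59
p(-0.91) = -0.37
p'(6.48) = 0.07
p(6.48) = -1.90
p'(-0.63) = 0.82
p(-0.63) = -0.17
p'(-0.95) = 0.57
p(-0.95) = -0.39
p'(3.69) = 0.30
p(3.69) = -2.31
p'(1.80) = 3.39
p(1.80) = -4.21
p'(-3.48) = 0.11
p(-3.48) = -1.02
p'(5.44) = 0.11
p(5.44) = -1.99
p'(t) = 9/(6 - 6*t) + 6*(9*t + 4)/(6 - 6*t)^2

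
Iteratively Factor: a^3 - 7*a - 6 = (a + 1)*(a^2 - a - 6) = (a - 3)*(a + 1)*(a + 2)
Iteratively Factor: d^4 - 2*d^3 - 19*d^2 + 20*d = (d - 5)*(d^3 + 3*d^2 - 4*d) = d*(d - 5)*(d^2 + 3*d - 4) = d*(d - 5)*(d - 1)*(d + 4)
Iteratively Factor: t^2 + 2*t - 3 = (t + 3)*(t - 1)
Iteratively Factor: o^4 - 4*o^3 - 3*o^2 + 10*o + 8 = (o - 4)*(o^3 - 3*o - 2) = (o - 4)*(o + 1)*(o^2 - o - 2) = (o - 4)*(o - 2)*(o + 1)*(o + 1)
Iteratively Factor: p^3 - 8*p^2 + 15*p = (p - 3)*(p^2 - 5*p) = p*(p - 3)*(p - 5)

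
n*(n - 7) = n^2 - 7*n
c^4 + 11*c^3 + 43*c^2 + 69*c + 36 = (c + 1)*(c + 3)^2*(c + 4)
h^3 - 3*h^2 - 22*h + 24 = (h - 6)*(h - 1)*(h + 4)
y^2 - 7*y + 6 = (y - 6)*(y - 1)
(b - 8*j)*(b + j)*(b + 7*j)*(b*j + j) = b^4*j + b^3*j - 57*b^2*j^3 - 56*b*j^4 - 57*b*j^3 - 56*j^4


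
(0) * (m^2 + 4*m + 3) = 0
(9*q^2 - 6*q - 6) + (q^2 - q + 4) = 10*q^2 - 7*q - 2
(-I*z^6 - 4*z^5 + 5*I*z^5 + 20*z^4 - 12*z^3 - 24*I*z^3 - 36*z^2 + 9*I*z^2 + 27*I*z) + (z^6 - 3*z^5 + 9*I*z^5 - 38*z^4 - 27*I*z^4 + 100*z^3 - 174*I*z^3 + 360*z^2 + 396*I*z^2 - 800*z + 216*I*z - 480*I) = z^6 - I*z^6 - 7*z^5 + 14*I*z^5 - 18*z^4 - 27*I*z^4 + 88*z^3 - 198*I*z^3 + 324*z^2 + 405*I*z^2 - 800*z + 243*I*z - 480*I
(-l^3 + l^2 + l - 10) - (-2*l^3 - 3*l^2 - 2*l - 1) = l^3 + 4*l^2 + 3*l - 9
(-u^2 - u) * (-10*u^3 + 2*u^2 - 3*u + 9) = 10*u^5 + 8*u^4 + u^3 - 6*u^2 - 9*u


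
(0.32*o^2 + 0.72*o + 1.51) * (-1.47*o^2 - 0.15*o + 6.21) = -0.4704*o^4 - 1.1064*o^3 - 0.3405*o^2 + 4.2447*o + 9.3771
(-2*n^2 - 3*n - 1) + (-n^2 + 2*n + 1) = -3*n^2 - n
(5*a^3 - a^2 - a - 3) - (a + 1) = 5*a^3 - a^2 - 2*a - 4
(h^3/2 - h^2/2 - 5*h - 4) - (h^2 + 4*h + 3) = h^3/2 - 3*h^2/2 - 9*h - 7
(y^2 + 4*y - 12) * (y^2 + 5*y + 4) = y^4 + 9*y^3 + 12*y^2 - 44*y - 48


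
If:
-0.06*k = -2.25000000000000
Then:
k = 37.50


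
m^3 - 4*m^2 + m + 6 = (m - 3)*(m - 2)*(m + 1)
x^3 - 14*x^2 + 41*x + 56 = (x - 8)*(x - 7)*(x + 1)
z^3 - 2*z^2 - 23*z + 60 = (z - 4)*(z - 3)*(z + 5)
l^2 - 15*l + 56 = (l - 8)*(l - 7)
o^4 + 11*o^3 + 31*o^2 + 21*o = o*(o + 1)*(o + 3)*(o + 7)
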